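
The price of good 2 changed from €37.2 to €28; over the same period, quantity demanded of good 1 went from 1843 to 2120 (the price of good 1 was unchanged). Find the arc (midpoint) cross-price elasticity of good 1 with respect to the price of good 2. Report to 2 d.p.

-0.50

ΔQ_1 = 2120 − 1843 = 277; ΔP_2 = 28 − 37.2 = -9.2.
Midpoints: Q̄_1 = 1981.5, P̄_2 = 32.60.
ε = (ΔQ_1/Q̄_1)/(ΔP_2/P̄_2) = (277/1981.5)/(-9.2/32.60) ≈ -0.50.
ε < 0: good 1 and good 2 are complements.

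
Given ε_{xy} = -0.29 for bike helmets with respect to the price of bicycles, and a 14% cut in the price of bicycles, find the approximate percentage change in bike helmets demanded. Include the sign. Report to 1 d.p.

%ΔQ ≈ ε × %ΔP of bicycles = -0.29 × (-14%) = 4.1%.

4.1%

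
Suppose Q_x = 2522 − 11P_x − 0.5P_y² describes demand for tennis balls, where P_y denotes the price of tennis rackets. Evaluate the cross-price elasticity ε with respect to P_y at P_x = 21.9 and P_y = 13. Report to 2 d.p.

-0.08

At P_x = 21.9 and P_y = 13: Q_x = 2196.6.
∂Q_x/∂P_y = -1P_y = -1(13) = -13.0000.
ε = (∂Q_x/∂P_y)(P_y/Q_x) = -13.0000 × (13/2196.6) ≈ -0.08.
ε < 0: complements.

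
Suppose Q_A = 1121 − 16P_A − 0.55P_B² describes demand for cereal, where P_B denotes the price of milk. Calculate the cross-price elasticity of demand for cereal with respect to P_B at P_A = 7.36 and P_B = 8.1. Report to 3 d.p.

-0.075

At P_A = 7.36 and P_B = 8.1: Q_A = 967.154.
∂Q_A/∂P_B = -1.1P_B = -1.1(8.1) = -8.9100.
ε = (∂Q_A/∂P_B)(P_B/Q_A) = -8.9100 × (8.1/967.154) ≈ -0.075.
ε < 0: complements.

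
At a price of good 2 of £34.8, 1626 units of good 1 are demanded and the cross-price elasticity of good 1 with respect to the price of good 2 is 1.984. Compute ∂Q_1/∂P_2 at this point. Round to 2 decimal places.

92.70

ε = (∂Q_1/∂P_2)·(P_2/Q_1) ⇒ ∂Q_1/∂P_2 = ε·Q_1/P_2 = 1.984 × 1626/34.8 ≈ 92.70.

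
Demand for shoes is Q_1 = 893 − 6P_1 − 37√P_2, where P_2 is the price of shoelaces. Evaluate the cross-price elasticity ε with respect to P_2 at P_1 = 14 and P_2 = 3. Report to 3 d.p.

-0.043

At P_1 = 14 and P_2 = 3: Q_1 = 744.914.
∂Q_1/∂P_2 = -37/(2√P_2) = -37/(2√3) = -10.6810.
ε = (∂Q_1/∂P_2)(P_2/Q_1) = -10.6810 × (3/744.914) ≈ -0.043.
ε < 0: complements.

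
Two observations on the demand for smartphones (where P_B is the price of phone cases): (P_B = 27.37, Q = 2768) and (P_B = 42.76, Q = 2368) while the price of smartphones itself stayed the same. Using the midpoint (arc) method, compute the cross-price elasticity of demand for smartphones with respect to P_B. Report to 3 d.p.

ΔQ_A = 2368 − 2768 = -400; ΔP_B = 42.76 − 27.37 = 15.39.
Midpoints: Q̄_A = 2568.0, P̄_B = 35.06.
ε = (ΔQ_A/Q̄_A)/(ΔP_B/P̄_B) = (-400/2568.0)/(15.39/35.06) ≈ -0.355.
ε < 0: smartphones and phone cases are complements.

-0.355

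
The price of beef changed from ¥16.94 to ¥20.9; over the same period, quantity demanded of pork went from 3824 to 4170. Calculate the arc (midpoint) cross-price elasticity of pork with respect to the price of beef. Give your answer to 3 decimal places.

ΔQ_A = 4170 − 3824 = 346; ΔP_B = 20.9 − 16.94 = 3.96.
Midpoints: Q̄_A = 3997.0, P̄_B = 18.92.
ε = (ΔQ_A/Q̄_A)/(ΔP_B/P̄_B) = (346/3997.0)/(3.96/18.92) ≈ 0.414.

0.414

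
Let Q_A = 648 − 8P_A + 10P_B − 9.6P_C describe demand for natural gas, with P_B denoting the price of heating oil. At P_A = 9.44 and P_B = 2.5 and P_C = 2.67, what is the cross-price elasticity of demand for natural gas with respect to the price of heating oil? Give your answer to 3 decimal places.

At P_A = 9.44 and P_B = 2.5 and P_C = 2.67: Q_A = 571.848.
∂Q_A/∂P_B = 10.
ε = (∂Q_A/∂P_B)(P_B/Q_A) = 10 × (2.5/571.848) ≈ 0.044.
Since ε > 0, natural gas and heating oil are substitutes.

0.044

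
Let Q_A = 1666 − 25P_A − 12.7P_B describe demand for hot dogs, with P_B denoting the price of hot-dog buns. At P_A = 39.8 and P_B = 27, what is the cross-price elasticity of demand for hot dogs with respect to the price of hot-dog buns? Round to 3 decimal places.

At P_A = 39.8 and P_B = 27: Q_A = 328.1.
∂Q_A/∂P_B = -12.7.
ε = (∂Q_A/∂P_B)(P_B/Q_A) = -12.7 × (27/328.1) ≈ -1.045.

-1.045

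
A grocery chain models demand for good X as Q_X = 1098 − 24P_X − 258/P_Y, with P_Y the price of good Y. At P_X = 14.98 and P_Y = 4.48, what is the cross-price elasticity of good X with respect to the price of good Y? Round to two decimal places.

At P_X = 14.98 and P_Y = 4.48: Q_X = 680.891.
∂Q_X/∂P_Y = 258/P_Y² = 12.8548.
ε = (∂Q_X/∂P_Y)(P_Y/Q_X) = 12.8548 × (4.48/680.891) ≈ 0.08.
ε > 0: substitutes.

0.08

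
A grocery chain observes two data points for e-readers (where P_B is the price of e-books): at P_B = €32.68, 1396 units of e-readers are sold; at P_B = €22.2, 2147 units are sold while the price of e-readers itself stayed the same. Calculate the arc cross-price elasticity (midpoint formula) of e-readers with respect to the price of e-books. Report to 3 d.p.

-1.110

ΔQ_A = 2147 − 1396 = 751; ΔP_B = 22.2 − 32.68 = -10.48.
Midpoints: Q̄_A = 1771.5, P̄_B = 27.44.
ε = (ΔQ_A/Q̄_A)/(ΔP_B/P̄_B) = (751/1771.5)/(-10.48/27.44) ≈ -1.110.
ε < 0: e-readers and e-books are complements.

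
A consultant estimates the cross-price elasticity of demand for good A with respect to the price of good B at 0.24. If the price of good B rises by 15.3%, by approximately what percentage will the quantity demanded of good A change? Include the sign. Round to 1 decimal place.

%ΔQ ≈ ε × %ΔP of good B = 0.24 × (15.3%) = 3.7%.
Demand for good A rises by about 3.7%.

3.7%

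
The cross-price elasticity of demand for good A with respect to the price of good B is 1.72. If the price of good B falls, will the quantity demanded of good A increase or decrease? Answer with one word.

decrease

ε > 0 and the price of good B falls, so the quantity of good A moves in the same direction: it decreases.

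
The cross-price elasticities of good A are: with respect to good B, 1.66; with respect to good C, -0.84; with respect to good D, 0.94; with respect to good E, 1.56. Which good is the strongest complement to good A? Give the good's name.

good C

Complements have ε < 0. The most negative value is -0.84 (good C).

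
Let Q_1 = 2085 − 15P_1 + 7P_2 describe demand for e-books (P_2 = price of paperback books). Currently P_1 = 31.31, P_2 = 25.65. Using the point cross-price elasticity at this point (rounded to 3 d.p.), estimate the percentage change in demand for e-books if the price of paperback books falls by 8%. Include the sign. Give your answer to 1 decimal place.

At P_1 = 31.31, P_2 = 25.65: Q_1 = 1794.9.
∂Q_1/∂P_2 = 7.
ε = (∂Q_1/∂P_2)(P_2/Q_1) = 7.0000 × 25.65/1794.9 ≈ 0.100.
%ΔQ_1 ≈ ε × %ΔP_2 = 0.100 × (-8%) = -0.8%.

-0.8%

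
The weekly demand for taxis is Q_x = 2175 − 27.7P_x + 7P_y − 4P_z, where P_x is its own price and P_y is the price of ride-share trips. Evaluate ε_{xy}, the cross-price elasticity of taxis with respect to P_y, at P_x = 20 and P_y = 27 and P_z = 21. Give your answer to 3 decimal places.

0.110

At P_x = 20 and P_y = 27 and P_z = 21: Q_x = 1726.
∂Q_x/∂P_y = 7.
ε = (∂Q_x/∂P_y)(P_y/Q_x) = 7 × (27/1726) ≈ 0.110.
Since ε > 0, taxis and ride-share trips are substitutes.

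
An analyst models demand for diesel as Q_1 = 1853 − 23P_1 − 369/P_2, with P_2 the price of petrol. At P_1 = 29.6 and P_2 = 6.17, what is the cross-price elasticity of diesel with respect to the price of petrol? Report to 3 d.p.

At P_1 = 29.6 and P_2 = 6.17: Q_1 = 1112.394.
∂Q_1/∂P_2 = 369/P_2² = 9.6930.
ε = (∂Q_1/∂P_2)(P_2/Q_1) = 9.6930 × (6.17/1112.394) ≈ 0.054.

0.054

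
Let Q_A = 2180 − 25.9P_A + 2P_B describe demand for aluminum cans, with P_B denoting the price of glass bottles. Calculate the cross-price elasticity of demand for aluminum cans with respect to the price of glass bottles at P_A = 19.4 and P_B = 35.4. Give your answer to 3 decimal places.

0.040

At P_A = 19.4 and P_B = 35.4: Q_A = 1748.34.
∂Q_A/∂P_B = 2.
ε = (∂Q_A/∂P_B)(P_B/Q_A) = 2 × (35.4/1748.34) ≈ 0.040.
Since ε > 0, aluminum cans and glass bottles are substitutes.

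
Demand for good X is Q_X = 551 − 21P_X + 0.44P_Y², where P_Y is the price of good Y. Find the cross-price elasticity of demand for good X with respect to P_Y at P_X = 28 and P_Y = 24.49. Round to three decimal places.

2.326

At P_X = 28 and P_Y = 24.49: Q_X = 226.894.
∂Q_X/∂P_Y = 0.88P_Y = 0.88(24.49) = 21.5512.
ε = (∂Q_X/∂P_Y)(P_Y/Q_X) = 21.5512 × (24.49/226.894) ≈ 2.326.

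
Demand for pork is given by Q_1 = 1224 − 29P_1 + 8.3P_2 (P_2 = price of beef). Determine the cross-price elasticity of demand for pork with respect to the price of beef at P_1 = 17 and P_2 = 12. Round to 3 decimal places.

0.120

At P_1 = 17 and P_2 = 12: Q_1 = 830.6.
∂Q_1/∂P_2 = 8.3.
ε = (∂Q_1/∂P_2)(P_2/Q_1) = 8.3 × (12/830.6) ≈ 0.120.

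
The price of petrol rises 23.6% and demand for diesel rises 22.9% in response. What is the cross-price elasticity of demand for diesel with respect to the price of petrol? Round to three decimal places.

ε = (%ΔQ of diesel) / (%ΔP of petrol) = (22.9%) / (23.6%) ≈ 0.970.

0.970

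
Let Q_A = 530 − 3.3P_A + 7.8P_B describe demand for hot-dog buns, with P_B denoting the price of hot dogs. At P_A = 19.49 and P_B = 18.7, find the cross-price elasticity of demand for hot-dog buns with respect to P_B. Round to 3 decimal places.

0.239

At P_A = 19.49 and P_B = 18.7: Q_A = 611.543.
∂Q_A/∂P_B = 7.8.
ε = (∂Q_A/∂P_B)(P_B/Q_A) = 7.8 × (18.7/611.543) ≈ 0.239.
Since ε > 0, hot-dog buns and hot dogs are substitutes.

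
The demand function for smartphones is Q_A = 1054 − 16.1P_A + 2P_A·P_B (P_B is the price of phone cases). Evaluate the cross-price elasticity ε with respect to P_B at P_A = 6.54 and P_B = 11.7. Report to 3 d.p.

At P_A = 6.54 and P_B = 11.7: Q_A = 1101.742.
∂Q_A/∂P_B = 2P_A = 2(6.54) = 13.0800.
ε = (∂Q_A/∂P_B)(P_B/Q_A) = 13.0800 × (11.7/1101.742) ≈ 0.139.

0.139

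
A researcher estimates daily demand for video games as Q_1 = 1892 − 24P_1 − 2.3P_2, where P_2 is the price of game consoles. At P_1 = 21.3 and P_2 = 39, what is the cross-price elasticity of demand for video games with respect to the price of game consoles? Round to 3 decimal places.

At P_1 = 21.3 and P_2 = 39: Q_1 = 1291.1.
∂Q_1/∂P_2 = -2.3.
ε = (∂Q_1/∂P_2)(P_2/Q_1) = -2.3 × (39/1291.1) ≈ -0.069.
Since ε < 0, video games and game consoles are complements.

-0.069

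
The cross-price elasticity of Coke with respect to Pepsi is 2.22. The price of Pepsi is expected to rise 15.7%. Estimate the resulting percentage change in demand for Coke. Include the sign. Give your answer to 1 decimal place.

%ΔQ ≈ ε × %ΔP of Pepsi = 2.22 × (15.7%) = 34.9%.

34.9%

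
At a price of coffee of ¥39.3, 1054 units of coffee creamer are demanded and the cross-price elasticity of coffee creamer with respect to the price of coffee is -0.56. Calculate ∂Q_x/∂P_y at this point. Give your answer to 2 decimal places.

ε = (∂Q_x/∂P_y)·(P_y/Q_x) ⇒ ∂Q_x/∂P_y = ε·Q_x/P_y = -0.56 × 1054/39.3 ≈ -15.02.

-15.02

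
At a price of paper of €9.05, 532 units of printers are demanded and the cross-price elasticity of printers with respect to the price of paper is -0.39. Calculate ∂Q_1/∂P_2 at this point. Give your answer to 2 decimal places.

ε = (∂Q_1/∂P_2)·(P_2/Q_1) ⇒ ∂Q_1/∂P_2 = ε·Q_1/P_2 = -0.39 × 532/9.05 ≈ -22.93.

-22.93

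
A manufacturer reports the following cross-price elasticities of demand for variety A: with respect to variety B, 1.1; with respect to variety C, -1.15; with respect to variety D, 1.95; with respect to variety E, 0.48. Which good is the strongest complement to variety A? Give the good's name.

variety C

Complements have ε < 0. The most negative value is -1.15 (variety C).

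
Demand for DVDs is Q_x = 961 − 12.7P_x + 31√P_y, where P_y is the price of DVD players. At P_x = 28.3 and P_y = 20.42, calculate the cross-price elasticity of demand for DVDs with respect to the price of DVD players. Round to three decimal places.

At P_x = 28.3 and P_y = 20.42: Q_x = 741.674.
∂Q_x/∂P_y = 31/(2√P_y) = 31/(2√20.42) = 3.4301.
ε = (∂Q_x/∂P_y)(P_y/Q_x) = 3.4301 × (20.42/741.674) ≈ 0.094.

0.094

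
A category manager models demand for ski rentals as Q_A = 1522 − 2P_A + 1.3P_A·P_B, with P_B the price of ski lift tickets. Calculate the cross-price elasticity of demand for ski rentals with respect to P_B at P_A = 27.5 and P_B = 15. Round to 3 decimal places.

0.268

At P_A = 27.5 and P_B = 15: Q_A = 2003.25.
∂Q_A/∂P_B = 1.3P_A = 1.3(27.5) = 35.7500.
ε = (∂Q_A/∂P_B)(P_B/Q_A) = 35.7500 × (15/2003.25) ≈ 0.268.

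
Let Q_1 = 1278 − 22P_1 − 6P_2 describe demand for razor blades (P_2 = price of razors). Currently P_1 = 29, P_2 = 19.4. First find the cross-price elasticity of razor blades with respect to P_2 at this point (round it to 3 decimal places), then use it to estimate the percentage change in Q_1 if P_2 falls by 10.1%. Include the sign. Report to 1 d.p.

2.2%

At P_1 = 29, P_2 = 19.4: Q_1 = 523.6.
∂Q_1/∂P_2 = -6.
ε = (∂Q_1/∂P_2)(P_2/Q_1) = -6.0000 × 19.4/523.6 ≈ -0.222.
%ΔQ_1 ≈ ε × %ΔP_2 = -0.222 × (-10.1%) = 2.2%.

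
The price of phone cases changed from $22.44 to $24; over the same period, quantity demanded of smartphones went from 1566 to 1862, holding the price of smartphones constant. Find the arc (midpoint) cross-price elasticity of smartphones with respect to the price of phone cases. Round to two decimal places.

2.57

ΔQ_A = 1862 − 1566 = 296; ΔP_B = 24 − 22.44 = 1.56.
Midpoints: Q̄_A = 1714.0, P̄_B = 23.22.
ε = (ΔQ_A/Q̄_A)/(ΔP_B/P̄_B) = (296/1714.0)/(1.56/23.22) ≈ 2.57.
ε > 0: smartphones and phone cases are substitutes.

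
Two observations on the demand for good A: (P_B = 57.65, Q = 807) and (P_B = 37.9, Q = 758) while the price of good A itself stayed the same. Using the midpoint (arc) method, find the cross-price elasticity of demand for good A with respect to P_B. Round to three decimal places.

ΔQ_A = 758 − 807 = -49; ΔP_B = 37.9 − 57.65 = -19.75.
Midpoints: Q̄_A = 782.5, P̄_B = 47.77.
ε = (ΔQ_A/Q̄_A)/(ΔP_B/P̄_B) = (-49/782.5)/(-19.75/47.77) ≈ 0.151.

0.151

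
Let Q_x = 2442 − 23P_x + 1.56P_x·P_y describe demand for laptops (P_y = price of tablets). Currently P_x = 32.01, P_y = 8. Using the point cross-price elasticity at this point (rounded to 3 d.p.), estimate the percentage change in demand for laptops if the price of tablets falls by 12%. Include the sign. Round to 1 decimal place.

At P_x = 32.01, P_y = 8: Q_x = 2105.255.
∂Q_x/∂P_y = 1.56P_x = 49.9356.
ε = (∂Q_x/∂P_y)(P_y/Q_x) = 49.9356 × 8/2105.255 ≈ 0.190.
%ΔQ_x ≈ ε × %ΔP_y = 0.190 × (-12%) = -2.3%.

-2.3%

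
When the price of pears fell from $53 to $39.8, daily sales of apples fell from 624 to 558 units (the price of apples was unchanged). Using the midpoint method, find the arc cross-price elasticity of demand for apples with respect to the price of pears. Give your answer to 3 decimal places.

0.393

ΔQ_A = 558 − 624 = -66; ΔP_B = 39.8 − 53 = -13.2.
Midpoints: Q̄_A = 591.0, P̄_B = 46.40.
ε = (ΔQ_A/Q̄_A)/(ΔP_B/P̄_B) = (-66/591.0)/(-13.2/46.40) ≈ 0.393.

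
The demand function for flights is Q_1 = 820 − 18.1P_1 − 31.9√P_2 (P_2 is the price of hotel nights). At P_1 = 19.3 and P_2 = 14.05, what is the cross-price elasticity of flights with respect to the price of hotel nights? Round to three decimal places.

At P_1 = 19.3 and P_2 = 14.05: Q_1 = 351.098.
∂Q_1/∂P_2 = -31.9/(2√P_2) = -31.9/(2√14.05) = -4.2552.
ε = (∂Q_1/∂P_2)(P_2/Q_1) = -4.2552 × (14.05/351.098) ≈ -0.170.

-0.170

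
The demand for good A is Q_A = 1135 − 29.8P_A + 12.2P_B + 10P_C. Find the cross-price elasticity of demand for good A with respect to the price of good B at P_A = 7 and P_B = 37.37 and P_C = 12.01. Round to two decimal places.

0.30

At P_A = 7 and P_B = 37.37 and P_C = 12.01: Q_A = 1502.414.
∂Q_A/∂P_B = 12.2.
ε = (∂Q_A/∂P_B)(P_B/Q_A) = 12.2 × (37.37/1502.414) ≈ 0.30.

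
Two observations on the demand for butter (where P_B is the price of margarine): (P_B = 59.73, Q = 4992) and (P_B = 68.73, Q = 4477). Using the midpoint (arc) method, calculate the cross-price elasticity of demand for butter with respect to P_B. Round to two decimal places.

-0.78

ΔQ_A = 4477 − 4992 = -515; ΔP_B = 68.73 − 59.73 = 9.
Midpoints: Q̄_A = 4734.5, P̄_B = 64.23.
ε = (ΔQ_A/Q̄_A)/(ΔP_B/P̄_B) = (-515/4734.5)/(9/64.23) ≈ -0.78.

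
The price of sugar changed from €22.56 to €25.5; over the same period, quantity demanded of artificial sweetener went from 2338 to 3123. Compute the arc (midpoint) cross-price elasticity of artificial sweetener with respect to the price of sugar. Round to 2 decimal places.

2.35

ΔQ_A = 3123 − 2338 = 785; ΔP_B = 25.5 − 22.56 = 2.94.
Midpoints: Q̄_A = 2730.5, P̄_B = 24.03.
ε = (ΔQ_A/Q̄_A)/(ΔP_B/P̄_B) = (785/2730.5)/(2.94/24.03) ≈ 2.35.
ε > 0: artificial sweetener and sugar are substitutes.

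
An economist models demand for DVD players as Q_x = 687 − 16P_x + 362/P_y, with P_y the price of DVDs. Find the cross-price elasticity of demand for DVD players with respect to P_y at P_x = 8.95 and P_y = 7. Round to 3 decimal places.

-0.087

At P_x = 8.95 and P_y = 7: Q_x = 595.514.
∂Q_x/∂P_y = −362/P_y² = -7.3878.
ε = (∂Q_x/∂P_y)(P_y/Q_x) = -7.3878 × (7/595.514) ≈ -0.087.
ε < 0: complements.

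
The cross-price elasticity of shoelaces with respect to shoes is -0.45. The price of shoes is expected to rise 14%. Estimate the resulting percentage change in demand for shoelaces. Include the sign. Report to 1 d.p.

%ΔQ ≈ ε × %ΔP of shoes = -0.45 × (14%) = -6.3%.
Demand for shoelaces falls by about 6.3%.

-6.3%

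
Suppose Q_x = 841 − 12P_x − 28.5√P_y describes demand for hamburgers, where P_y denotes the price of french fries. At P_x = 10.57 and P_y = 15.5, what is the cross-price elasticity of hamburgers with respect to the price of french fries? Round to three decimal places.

At P_x = 10.57 and P_y = 15.5: Q_x = 601.955.
∂Q_x/∂P_y = -28.5/(2√P_y) = -28.5/(2√15.5) = -3.6195.
ε = (∂Q_x/∂P_y)(P_y/Q_x) = -3.6195 × (15.5/601.955) ≈ -0.093.

-0.093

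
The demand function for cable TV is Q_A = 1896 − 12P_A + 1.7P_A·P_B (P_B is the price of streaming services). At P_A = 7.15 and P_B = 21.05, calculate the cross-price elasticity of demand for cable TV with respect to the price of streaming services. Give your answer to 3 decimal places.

0.124

At P_A = 7.15 and P_B = 21.05: Q_A = 2066.063.
∂Q_A/∂P_B = 1.7P_A = 1.7(7.15) = 12.1550.
ε = (∂Q_A/∂P_B)(P_B/Q_A) = 12.1550 × (21.05/2066.063) ≈ 0.124.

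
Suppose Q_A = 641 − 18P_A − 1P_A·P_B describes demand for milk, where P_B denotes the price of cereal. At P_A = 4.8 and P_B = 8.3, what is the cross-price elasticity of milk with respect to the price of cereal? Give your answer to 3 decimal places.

At P_A = 4.8 and P_B = 8.3: Q_A = 514.76.
∂Q_A/∂P_B = -1P_A = -1(4.8) = -4.8000.
ε = (∂Q_A/∂P_B)(P_B/Q_A) = -4.8000 × (8.3/514.76) ≈ -0.077.

-0.077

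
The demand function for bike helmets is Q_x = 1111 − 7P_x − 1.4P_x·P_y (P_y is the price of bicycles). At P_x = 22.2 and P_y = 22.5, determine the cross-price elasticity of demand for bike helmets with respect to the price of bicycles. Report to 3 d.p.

-2.728

At P_x = 22.2 and P_y = 22.5: Q_x = 256.3.
∂Q_x/∂P_y = -1.4P_x = -1.4(22.2) = -31.0800.
ε = (∂Q_x/∂P_y)(P_y/Q_x) = -31.0800 × (22.5/256.3) ≈ -2.728.
ε < 0: complements.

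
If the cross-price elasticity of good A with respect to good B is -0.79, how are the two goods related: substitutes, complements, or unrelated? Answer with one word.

ε = -0.79 < 0, so a higher price of good B lowers demand for good A: complements.

complements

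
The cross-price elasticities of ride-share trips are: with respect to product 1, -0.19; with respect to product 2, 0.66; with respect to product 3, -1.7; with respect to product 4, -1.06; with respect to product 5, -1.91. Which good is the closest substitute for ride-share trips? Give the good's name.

product 2

Substitutes have ε > 0. Among the positive values, 0.66 (product 2) is largest.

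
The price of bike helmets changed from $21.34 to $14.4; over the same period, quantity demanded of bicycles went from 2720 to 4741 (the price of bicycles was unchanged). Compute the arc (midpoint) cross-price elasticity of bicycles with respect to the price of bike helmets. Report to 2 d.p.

ΔQ_A = 4741 − 2720 = 2021; ΔP_B = 14.4 − 21.34 = -6.94.
Midpoints: Q̄_A = 3730.5, P̄_B = 17.87.
ε = (ΔQ_A/Q̄_A)/(ΔP_B/P̄_B) = (2021/3730.5)/(-6.94/17.87) ≈ -1.39.
ε < 0: bicycles and bike helmets are complements.

-1.39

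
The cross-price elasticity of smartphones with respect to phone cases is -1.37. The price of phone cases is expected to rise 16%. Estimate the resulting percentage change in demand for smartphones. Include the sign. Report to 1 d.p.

%ΔQ ≈ ε × %ΔP of phone cases = -1.37 × (16%) = -21.9%.

-21.9%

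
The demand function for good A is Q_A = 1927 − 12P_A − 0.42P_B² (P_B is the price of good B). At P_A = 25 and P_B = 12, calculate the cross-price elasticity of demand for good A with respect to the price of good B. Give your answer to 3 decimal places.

At P_A = 25 and P_B = 12: Q_A = 1566.52.
∂Q_A/∂P_B = -0.84P_B = -0.84(12) = -10.0800.
ε = (∂Q_A/∂P_B)(P_B/Q_A) = -10.0800 × (12/1566.52) ≈ -0.077.
ε < 0: complements.

-0.077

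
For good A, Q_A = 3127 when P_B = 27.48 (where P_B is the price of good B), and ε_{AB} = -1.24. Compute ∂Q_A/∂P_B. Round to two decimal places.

-141.10

ε = (∂Q_A/∂P_B)·(P_B/Q_A) ⇒ ∂Q_A/∂P_B = ε·Q_A/P_B = -1.24 × 3127/27.48 ≈ -141.10.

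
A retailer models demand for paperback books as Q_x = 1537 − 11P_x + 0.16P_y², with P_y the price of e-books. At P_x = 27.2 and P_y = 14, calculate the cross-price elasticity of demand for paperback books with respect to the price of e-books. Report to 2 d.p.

0.05

At P_x = 27.2 and P_y = 14: Q_x = 1269.16.
∂Q_x/∂P_y = 0.32P_y = 0.32(14) = 4.4800.
ε = (∂Q_x/∂P_y)(P_y/Q_x) = 4.4800 × (14/1269.16) ≈ 0.05.
ε > 0: substitutes.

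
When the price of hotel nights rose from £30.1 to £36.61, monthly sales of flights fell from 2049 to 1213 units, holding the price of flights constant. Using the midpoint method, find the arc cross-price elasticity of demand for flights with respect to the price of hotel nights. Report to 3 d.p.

-2.626

ΔQ_A = 1213 − 2049 = -836; ΔP_B = 36.61 − 30.1 = 6.51.
Midpoints: Q̄_A = 1631.0, P̄_B = 33.36.
ε = (ΔQ_A/Q̄_A)/(ΔP_B/P̄_B) = (-836/1631.0)/(6.51/33.36) ≈ -2.626.
ε < 0: flights and hotel nights are complements.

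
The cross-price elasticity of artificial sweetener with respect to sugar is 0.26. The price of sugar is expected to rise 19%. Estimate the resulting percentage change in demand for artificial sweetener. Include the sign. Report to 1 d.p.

%ΔQ ≈ ε × %ΔP of sugar = 0.26 × (19%) = 4.9%.

4.9%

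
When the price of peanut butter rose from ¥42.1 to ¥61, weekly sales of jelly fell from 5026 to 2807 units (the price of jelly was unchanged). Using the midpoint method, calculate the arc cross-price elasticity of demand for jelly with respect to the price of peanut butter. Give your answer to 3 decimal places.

ΔQ_A = 2807 − 5026 = -2219; ΔP_B = 61 − 42.1 = 18.9.
Midpoints: Q̄_A = 3916.5, P̄_B = 51.55.
ε = (ΔQ_A/Q̄_A)/(ΔP_B/P̄_B) = (-2219/3916.5)/(18.9/51.55) ≈ -1.545.

-1.545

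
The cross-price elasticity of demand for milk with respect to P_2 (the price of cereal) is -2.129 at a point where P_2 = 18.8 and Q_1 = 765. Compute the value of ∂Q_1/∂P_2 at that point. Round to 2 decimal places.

ε = (∂Q_1/∂P_2)·(P_2/Q_1) ⇒ ∂Q_1/∂P_2 = ε·Q_1/P_2 = -2.129 × 765/18.8 ≈ -86.63.

-86.63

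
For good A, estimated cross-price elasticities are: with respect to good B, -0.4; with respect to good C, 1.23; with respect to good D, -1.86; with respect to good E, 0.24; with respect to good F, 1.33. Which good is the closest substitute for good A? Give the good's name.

Substitutes have ε > 0. Among the positive values, 1.33 (good F) is largest.

good F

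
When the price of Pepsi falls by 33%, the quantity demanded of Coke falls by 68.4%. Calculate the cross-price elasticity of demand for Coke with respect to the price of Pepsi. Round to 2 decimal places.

2.07

ε = (%ΔQ of Coke) / (%ΔP of Pepsi) = (-68.4%) / (-33%) ≈ 2.07.
Positive cross-price elasticity: substitutes.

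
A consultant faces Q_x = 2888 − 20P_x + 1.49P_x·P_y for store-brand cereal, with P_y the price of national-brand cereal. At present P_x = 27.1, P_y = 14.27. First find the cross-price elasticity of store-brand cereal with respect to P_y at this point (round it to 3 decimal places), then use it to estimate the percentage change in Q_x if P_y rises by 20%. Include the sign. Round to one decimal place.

3.9%

At P_x = 27.1, P_y = 14.27: Q_x = 2922.208.
∂Q_x/∂P_y = 1.49P_x = 40.3790.
ε = (∂Q_x/∂P_y)(P_y/Q_x) = 40.3790 × 14.27/2922.208 ≈ 0.197.
%ΔQ_x ≈ ε × %ΔP_y = 0.197 × (20%) = 3.9%.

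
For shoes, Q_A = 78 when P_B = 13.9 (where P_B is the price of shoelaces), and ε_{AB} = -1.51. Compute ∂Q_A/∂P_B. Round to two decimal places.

ε = (∂Q_A/∂P_B)·(P_B/Q_A) ⇒ ∂Q_A/∂P_B = ε·Q_A/P_B = -1.51 × 78/13.9 ≈ -8.47.

-8.47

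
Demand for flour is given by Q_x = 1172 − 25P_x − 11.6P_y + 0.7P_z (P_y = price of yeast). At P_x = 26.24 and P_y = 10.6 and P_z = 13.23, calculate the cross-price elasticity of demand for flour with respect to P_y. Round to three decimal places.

At P_x = 26.24 and P_y = 10.6 and P_z = 13.23: Q_x = 402.301.
∂Q_x/∂P_y = -11.6.
ε = (∂Q_x/∂P_y)(P_y/Q_x) = -11.6 × (10.6/402.301) ≈ -0.306.

-0.306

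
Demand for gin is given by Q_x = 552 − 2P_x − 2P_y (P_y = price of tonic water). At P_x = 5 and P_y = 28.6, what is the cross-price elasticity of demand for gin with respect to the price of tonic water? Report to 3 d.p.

-0.118

At P_x = 5 and P_y = 28.6: Q_x = 484.8.
∂Q_x/∂P_y = -2.
ε = (∂Q_x/∂P_y)(P_y/Q_x) = -2 × (28.6/484.8) ≈ -0.118.
Since ε < 0, gin and tonic water are complements.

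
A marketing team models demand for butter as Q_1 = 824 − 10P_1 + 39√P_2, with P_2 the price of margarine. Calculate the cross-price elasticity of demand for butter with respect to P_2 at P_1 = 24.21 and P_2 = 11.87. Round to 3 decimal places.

At P_1 = 24.21 and P_2 = 11.87: Q_1 = 716.266.
∂Q_1/∂P_2 = 39/(2√P_2) = 39/(2√11.87) = 5.6599.
ε = (∂Q_1/∂P_2)(P_2/Q_1) = 5.6599 × (11.87/716.266) ≈ 0.094.

0.094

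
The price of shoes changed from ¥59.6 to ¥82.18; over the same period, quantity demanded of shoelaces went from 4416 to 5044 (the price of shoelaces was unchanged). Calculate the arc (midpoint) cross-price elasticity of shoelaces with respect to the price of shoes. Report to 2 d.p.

0.42

ΔQ_A = 5044 − 4416 = 628; ΔP_B = 82.18 − 59.6 = 22.58.
Midpoints: Q̄_A = 4730.0, P̄_B = 70.89.
ε = (ΔQ_A/Q̄_A)/(ΔP_B/P̄_B) = (628/4730.0)/(22.58/70.89) ≈ 0.42.
ε > 0: shoelaces and shoes are substitutes.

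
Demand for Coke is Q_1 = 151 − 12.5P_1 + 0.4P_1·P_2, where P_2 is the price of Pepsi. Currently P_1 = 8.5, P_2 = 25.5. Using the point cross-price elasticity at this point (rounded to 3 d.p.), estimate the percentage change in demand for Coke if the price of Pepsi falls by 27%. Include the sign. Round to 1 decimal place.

-17.8%

At P_1 = 8.5, P_2 = 25.5: Q_1 = 131.45.
∂Q_1/∂P_2 = 0.4P_1 = 3.4000.
ε = (∂Q_1/∂P_2)(P_2/Q_1) = 3.4000 × 25.5/131.45 ≈ 0.660.
%ΔQ_1 ≈ ε × %ΔP_2 = 0.660 × (-27%) = -17.8%.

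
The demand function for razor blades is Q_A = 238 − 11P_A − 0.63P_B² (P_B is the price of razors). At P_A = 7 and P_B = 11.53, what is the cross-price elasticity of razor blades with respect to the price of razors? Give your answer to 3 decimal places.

At P_A = 7 and P_B = 11.53: Q_A = 77.247.
∂Q_A/∂P_B = -1.26P_B = -1.26(11.53) = -14.5278.
ε = (∂Q_A/∂P_B)(P_B/Q_A) = -14.5278 × (11.53/77.247) ≈ -2.168.

-2.168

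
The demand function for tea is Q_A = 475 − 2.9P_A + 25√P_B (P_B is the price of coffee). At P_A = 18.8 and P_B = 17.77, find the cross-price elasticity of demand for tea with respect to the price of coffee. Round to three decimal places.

0.100

At P_A = 18.8 and P_B = 17.77: Q_A = 525.866.
∂Q_A/∂P_B = 25/(2√P_B) = 25/(2√17.77) = 2.9653.
ε = (∂Q_A/∂P_B)(P_B/Q_A) = 2.9653 × (17.77/525.866) ≈ 0.100.
ε > 0: substitutes.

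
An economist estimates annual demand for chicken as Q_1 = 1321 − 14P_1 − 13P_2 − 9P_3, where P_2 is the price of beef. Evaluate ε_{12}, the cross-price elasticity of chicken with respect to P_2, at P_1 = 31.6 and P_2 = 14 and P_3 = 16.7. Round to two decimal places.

-0.33

At P_1 = 31.6 and P_2 = 14 and P_3 = 16.7: Q_1 = 546.3.
∂Q_1/∂P_2 = -13.
ε = (∂Q_1/∂P_2)(P_2/Q_1) = -13 × (14/546.3) ≈ -0.33.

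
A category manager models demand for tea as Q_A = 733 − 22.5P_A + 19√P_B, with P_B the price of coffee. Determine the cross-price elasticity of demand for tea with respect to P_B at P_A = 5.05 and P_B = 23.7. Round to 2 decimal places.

0.06

At P_A = 5.05 and P_B = 23.7: Q_A = 711.872.
∂Q_A/∂P_B = 19/(2√P_B) = 19/(2√23.7) = 1.9514.
ε = (∂Q_A/∂P_B)(P_B/Q_A) = 1.9514 × (23.7/711.872) ≈ 0.06.
ε > 0: substitutes.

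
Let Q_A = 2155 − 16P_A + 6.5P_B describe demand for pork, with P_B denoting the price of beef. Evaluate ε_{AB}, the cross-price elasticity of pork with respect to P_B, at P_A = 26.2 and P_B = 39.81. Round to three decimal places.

At P_A = 26.2 and P_B = 39.81: Q_A = 1994.565.
∂Q_A/∂P_B = 6.5.
ε = (∂Q_A/∂P_B)(P_B/Q_A) = 6.5 × (39.81/1994.565) ≈ 0.130.

0.130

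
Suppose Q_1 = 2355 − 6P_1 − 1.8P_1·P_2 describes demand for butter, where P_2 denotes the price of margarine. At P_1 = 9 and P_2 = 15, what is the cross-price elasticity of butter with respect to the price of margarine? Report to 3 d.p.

-0.118

At P_1 = 9 and P_2 = 15: Q_1 = 2058.
∂Q_1/∂P_2 = -1.8P_1 = -1.8(9) = -16.2000.
ε = (∂Q_1/∂P_2)(P_2/Q_1) = -16.2000 × (15/2058) ≈ -0.118.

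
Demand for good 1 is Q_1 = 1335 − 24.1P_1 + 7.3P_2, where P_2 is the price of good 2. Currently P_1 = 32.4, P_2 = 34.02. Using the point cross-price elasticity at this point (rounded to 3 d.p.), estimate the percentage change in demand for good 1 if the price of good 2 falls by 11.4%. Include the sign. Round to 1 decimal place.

-3.5%

At P_1 = 32.4, P_2 = 34.02: Q_1 = 802.506.
∂Q_1/∂P_2 = 7.3.
ε = (∂Q_1/∂P_2)(P_2/Q_1) = 7.3000 × 34.02/802.506 ≈ 0.309.
%ΔQ_1 ≈ ε × %ΔP_2 = 0.309 × (-11.4%) = -3.5%.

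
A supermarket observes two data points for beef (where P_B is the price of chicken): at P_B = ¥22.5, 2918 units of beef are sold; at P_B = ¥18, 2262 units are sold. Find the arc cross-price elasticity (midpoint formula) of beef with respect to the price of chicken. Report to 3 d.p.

ΔQ_A = 2262 − 2918 = -656; ΔP_B = 18 − 22.5 = -4.5.
Midpoints: Q̄_A = 2590.0, P̄_B = 20.25.
ε = (ΔQ_A/Q̄_A)/(ΔP_B/P̄_B) = (-656/2590.0)/(-4.5/20.25) ≈ 1.140.
ε > 0: beef and chicken are substitutes.

1.140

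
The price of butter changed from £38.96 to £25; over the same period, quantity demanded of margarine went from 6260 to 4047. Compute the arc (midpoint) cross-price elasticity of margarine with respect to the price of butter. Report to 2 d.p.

0.98

ΔQ_A = 4047 − 6260 = -2213; ΔP_B = 25 − 38.96 = -13.96.
Midpoints: Q̄_A = 5153.5, P̄_B = 31.98.
ε = (ΔQ_A/Q̄_A)/(ΔP_B/P̄_B) = (-2213/5153.5)/(-13.96/31.98) ≈ 0.98.
ε > 0: margarine and butter are substitutes.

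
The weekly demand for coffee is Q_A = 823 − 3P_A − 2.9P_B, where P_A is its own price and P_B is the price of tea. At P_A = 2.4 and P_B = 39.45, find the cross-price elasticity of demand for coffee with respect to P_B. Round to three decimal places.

At P_A = 2.4 and P_B = 39.45: Q_A = 701.395.
∂Q_A/∂P_B = -2.9.
ε = (∂Q_A/∂P_B)(P_B/Q_A) = -2.9 × (39.45/701.395) ≈ -0.163.
Since ε < 0, coffee and tea are complements.

-0.163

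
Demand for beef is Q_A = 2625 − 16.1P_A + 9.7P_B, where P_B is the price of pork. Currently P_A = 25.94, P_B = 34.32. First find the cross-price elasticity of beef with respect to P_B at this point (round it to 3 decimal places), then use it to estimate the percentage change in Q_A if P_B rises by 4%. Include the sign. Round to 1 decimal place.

0.5%

At P_A = 25.94, P_B = 34.32: Q_A = 2540.27.
∂Q_A/∂P_B = 9.7.
ε = (∂Q_A/∂P_B)(P_B/Q_A) = 9.7000 × 34.32/2540.27 ≈ 0.131.
%ΔQ_A ≈ ε × %ΔP_B = 0.131 × (4%) = 0.5%.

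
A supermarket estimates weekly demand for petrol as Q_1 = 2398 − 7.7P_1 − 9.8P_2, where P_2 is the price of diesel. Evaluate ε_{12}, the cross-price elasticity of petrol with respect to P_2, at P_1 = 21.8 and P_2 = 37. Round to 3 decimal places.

-0.194

At P_1 = 21.8 and P_2 = 37: Q_1 = 1867.54.
∂Q_1/∂P_2 = -9.8.
ε = (∂Q_1/∂P_2)(P_2/Q_1) = -9.8 × (37/1867.54) ≈ -0.194.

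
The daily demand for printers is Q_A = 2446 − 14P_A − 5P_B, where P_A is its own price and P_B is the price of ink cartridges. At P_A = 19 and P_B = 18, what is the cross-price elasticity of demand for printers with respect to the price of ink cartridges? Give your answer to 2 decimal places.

-0.04

At P_A = 19 and P_B = 18: Q_A = 2090.
∂Q_A/∂P_B = -5.
ε = (∂Q_A/∂P_B)(P_B/Q_A) = -5 × (18/2090) ≈ -0.04.
Since ε < 0, printers and ink cartridges are complements.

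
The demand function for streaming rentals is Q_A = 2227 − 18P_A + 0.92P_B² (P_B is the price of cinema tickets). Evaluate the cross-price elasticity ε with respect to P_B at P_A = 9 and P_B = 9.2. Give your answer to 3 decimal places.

At P_A = 9 and P_B = 9.2: Q_A = 2142.869.
∂Q_A/∂P_B = 1.84P_B = 1.84(9.2) = 16.9280.
ε = (∂Q_A/∂P_B)(P_B/Q_A) = 16.9280 × (9.2/2142.869) ≈ 0.073.
ε > 0: substitutes.

0.073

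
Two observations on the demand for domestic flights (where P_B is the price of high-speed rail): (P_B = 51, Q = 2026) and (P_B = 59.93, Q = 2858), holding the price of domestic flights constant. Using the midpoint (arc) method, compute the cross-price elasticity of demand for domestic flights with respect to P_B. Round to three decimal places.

ΔQ_A = 2858 − 2026 = 832; ΔP_B = 59.93 − 51 = 8.93.
Midpoints: Q̄_A = 2442.0, P̄_B = 55.47.
ε = (ΔQ_A/Q̄_A)/(ΔP_B/P̄_B) = (832/2442.0)/(8.93/55.47) ≈ 2.116.
ε > 0: domestic flights and high-speed rail are substitutes.

2.116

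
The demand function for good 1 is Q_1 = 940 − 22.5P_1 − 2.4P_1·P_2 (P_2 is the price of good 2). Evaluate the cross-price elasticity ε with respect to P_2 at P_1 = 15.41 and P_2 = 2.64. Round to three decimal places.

-0.197

At P_1 = 15.41 and P_2 = 2.64: Q_1 = 495.637.
∂Q_1/∂P_2 = -2.4P_1 = -2.4(15.41) = -36.9840.
ε = (∂Q_1/∂P_2)(P_2/Q_1) = -36.9840 × (2.64/495.637) ≈ -0.197.
ε < 0: complements.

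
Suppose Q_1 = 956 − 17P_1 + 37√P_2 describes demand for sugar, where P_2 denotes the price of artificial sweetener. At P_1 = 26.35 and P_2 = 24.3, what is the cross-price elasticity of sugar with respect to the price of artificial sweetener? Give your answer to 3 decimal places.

0.132

At P_1 = 26.35 and P_2 = 24.3: Q_1 = 690.442.
∂Q_1/∂P_2 = 37/(2√P_2) = 37/(2√24.3) = 3.7529.
ε = (∂Q_1/∂P_2)(P_2/Q_1) = 3.7529 × (24.3/690.442) ≈ 0.132.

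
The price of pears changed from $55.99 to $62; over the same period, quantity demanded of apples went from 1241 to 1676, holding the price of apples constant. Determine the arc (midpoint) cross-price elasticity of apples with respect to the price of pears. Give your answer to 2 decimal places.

ΔQ_A = 1676 − 1241 = 435; ΔP_B = 62 − 55.99 = 6.01.
Midpoints: Q̄_A = 1458.5, P̄_B = 59.00.
ε = (ΔQ_A/Q̄_A)/(ΔP_B/P̄_B) = (435/1458.5)/(6.01/59.00) ≈ 2.93.

2.93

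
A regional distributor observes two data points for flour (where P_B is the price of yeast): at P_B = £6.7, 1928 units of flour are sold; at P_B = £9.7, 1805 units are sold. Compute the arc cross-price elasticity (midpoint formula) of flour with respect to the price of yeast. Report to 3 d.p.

-0.180

ΔQ_A = 1805 − 1928 = -123; ΔP_B = 9.7 − 6.7 = 3.
Midpoints: Q̄_A = 1866.5, P̄_B = 8.20.
ε = (ΔQ_A/Q̄_A)/(ΔP_B/P̄_B) = (-123/1866.5)/(3/8.20) ≈ -0.180.
ε < 0: flour and yeast are complements.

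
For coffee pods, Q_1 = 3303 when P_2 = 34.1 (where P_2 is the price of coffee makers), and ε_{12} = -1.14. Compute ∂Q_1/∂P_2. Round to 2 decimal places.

-110.42

ε = (∂Q_1/∂P_2)·(P_2/Q_1) ⇒ ∂Q_1/∂P_2 = ε·Q_1/P_2 = -1.14 × 3303/34.1 ≈ -110.42.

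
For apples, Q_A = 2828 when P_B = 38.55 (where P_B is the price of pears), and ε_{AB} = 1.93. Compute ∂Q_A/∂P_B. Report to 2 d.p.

ε = (∂Q_A/∂P_B)·(P_B/Q_A) ⇒ ∂Q_A/∂P_B = ε·Q_A/P_B = 1.93 × 2828/38.55 ≈ 141.58.

141.58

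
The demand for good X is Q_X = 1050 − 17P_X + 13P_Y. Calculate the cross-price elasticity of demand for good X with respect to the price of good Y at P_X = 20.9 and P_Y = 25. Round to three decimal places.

At P_X = 20.9 and P_Y = 25: Q_X = 1019.7.
∂Q_X/∂P_Y = 13.
ε = (∂Q_X/∂P_Y)(P_Y/Q_X) = 13 × (25/1019.7) ≈ 0.319.
Since ε > 0, good X and good Y are substitutes.

0.319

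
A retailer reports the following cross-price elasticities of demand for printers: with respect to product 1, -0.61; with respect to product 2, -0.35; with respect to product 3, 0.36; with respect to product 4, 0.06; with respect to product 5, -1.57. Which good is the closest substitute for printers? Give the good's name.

Substitutes have ε > 0. Among the positive values, 0.36 (product 3) is largest.

product 3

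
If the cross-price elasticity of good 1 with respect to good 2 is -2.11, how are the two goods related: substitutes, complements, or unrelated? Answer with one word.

ε = -2.11 < 0, so a higher price of good 2 lowers demand for good 1: complements.

complements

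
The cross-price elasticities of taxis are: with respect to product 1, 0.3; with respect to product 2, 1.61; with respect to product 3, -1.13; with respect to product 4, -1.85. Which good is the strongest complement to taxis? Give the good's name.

product 4

Complements have ε < 0. The most negative value is -1.85 (product 4).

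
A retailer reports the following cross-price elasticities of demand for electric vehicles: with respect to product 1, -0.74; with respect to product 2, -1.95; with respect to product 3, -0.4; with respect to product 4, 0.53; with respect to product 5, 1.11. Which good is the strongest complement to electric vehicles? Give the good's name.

product 2

Complements have ε < 0. The most negative value is -1.95 (product 2).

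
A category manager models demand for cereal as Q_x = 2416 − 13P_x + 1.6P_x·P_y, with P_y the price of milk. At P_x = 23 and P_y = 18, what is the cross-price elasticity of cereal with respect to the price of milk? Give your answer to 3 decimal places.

0.238

At P_x = 23 and P_y = 18: Q_x = 2779.4.
∂Q_x/∂P_y = 1.6P_x = 1.6(23) = 36.8000.
ε = (∂Q_x/∂P_y)(P_y/Q_x) = 36.8000 × (18/2779.4) ≈ 0.238.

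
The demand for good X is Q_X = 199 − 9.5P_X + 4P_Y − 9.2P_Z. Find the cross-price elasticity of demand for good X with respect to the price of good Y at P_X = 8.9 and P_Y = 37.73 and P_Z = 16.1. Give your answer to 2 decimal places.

At P_X = 8.9 and P_Y = 37.73 and P_Z = 16.1: Q_X = 117.25.
∂Q_X/∂P_Y = 4.
ε = (∂Q_X/∂P_Y)(P_Y/Q_X) = 4 × (37.73/117.25) ≈ 1.29.
Since ε > 0, good X and good Y are substitutes.

1.29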